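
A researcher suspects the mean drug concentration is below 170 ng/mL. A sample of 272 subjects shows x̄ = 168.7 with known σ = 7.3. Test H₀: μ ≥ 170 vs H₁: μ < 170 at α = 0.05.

z = -2.937. Critical value: -1.645. Reject H₀.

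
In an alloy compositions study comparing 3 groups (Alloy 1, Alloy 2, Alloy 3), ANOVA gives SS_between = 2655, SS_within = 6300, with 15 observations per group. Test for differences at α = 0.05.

df_between = 2, df_within = 42. F = MS_between/MS_within = 1327.5/150.0 = 8.85. F_crit ≈ 3.22. Reject H₀. At least one mean differs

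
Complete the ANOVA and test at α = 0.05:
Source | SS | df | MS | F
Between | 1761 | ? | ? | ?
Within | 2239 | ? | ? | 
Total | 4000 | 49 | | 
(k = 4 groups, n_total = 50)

df_between = 3, df_within = 46. MS_between = 587.0, MS_within = 48.67. F = 12.06, F_crit ≈ 2.807. Reject H₀.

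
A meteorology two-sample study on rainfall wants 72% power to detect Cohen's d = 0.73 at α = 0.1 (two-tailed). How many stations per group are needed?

z_{α/2} = 1.645, z_β = Φ⁻¹(0.72) = 0.583. For medium effect (d = 0.73): n per group = 2(z_{α/2} + z_β)²/d² = 2(1.645 + 0.583)²/0.73² = 18.6 → 19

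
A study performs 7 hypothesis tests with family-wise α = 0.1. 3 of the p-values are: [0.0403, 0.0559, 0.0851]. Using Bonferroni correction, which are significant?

Bonferroni α = 0.1/7 = 0.01429. None of the given p-values are significant.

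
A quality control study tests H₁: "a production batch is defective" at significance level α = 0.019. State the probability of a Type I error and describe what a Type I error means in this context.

P(Type I error) = α = 0.019. A Type I error is rejecting H₀ when H₀ is actually true (false positive) — here, concluding that a production batch is defective when in fact this is not the case. Consequence: scrapping a good batch — wasted material and cost for no reason.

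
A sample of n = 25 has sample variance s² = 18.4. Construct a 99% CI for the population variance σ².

df = 24. χ²_{0.005} = 45.559, χ²_{0.995} = 9.886. CI for σ² = ((n-1)s²/χ²_{α/2}, (n-1)s²/χ²_{1-α/2}) = (24·18.4/45.559, 24·18.4/9.886) = (9.69, 44.67)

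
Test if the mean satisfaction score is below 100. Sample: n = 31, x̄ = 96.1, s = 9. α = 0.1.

t = (96.1 - 100)/(9/√31) = -2.413, df = 30. Critical t = -1.31. Reject H₀.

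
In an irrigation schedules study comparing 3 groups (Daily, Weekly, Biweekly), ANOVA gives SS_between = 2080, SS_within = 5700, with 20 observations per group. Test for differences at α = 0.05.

df_between = 2, df_within = 57. F = MS_between/MS_within = 1040.0/100.0 = 10.4. F_crit ≈ 3.159. Reject H₀. At least one mean differs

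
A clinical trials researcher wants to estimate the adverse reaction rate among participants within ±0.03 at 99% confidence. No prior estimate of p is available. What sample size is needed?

Conservative approach: use p = 0.5 (maximizes p(1-p) = 0.25). n = z²(0.25)/E² = 2.576²×0.25/0.03² = 1843.3 → n = 1844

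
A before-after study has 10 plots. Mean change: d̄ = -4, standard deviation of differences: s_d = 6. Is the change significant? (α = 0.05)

t = d̄/(s_d/√n) = -4/(6/√10) = -2.108. df = 9, critical t = ±2.262. Fail to reject H₀.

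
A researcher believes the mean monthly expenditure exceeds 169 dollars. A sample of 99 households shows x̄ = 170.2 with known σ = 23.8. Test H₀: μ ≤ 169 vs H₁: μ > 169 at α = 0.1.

z = 0.502. Critical value: 1.28. Fail to reject H₀.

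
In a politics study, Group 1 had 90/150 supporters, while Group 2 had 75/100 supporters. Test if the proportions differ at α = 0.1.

p̂₁ = 0.6, p̂₂ = 0.75, pooled p̂ = 0.66. z = -2.453. Critical: ±1.645. Reject H₀.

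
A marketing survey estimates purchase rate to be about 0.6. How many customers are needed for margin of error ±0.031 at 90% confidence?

n = z²p(1-p)/E² = 1.645²×0.6×0.4/0.031² = 675.8 → n = 676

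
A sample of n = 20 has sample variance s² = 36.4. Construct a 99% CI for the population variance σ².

df = 19. χ²_{0.005} = 38.582, χ²_{0.995} = 6.844. CI for σ² = ((n-1)s²/χ²_{α/2}, (n-1)s²/χ²_{1-α/2}) = (19·36.4/38.582, 19·36.4/6.844) = (17.93, 101.05)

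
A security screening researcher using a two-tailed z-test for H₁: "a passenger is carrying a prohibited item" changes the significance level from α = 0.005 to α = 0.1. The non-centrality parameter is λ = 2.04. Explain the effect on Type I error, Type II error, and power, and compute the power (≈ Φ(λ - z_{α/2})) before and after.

Increasing α from 0.005 to 0.1:
• Type I error rate increases (α is the Type I rate by definition).
• Critical value moves from z_{α/2} = 2.807 to 1.645, so power = Φ(λ - z_{α/2}) goes from Φ(2.04 - 2.807) = 0.222 to Φ(2.04 - 1.645) = 0.654.
• Type II error rate β = 1 - power therefore decreases (0.778 → 0.346).
Appropriate when false negatives are costly — here, letting a prohibited item through — security breach.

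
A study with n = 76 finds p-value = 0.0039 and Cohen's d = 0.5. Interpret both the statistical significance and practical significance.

Statistically significant (p = 0.0039 < 0.05). Cohen's d = 0.5 indicates a medium effect size. Both statistical and practical significance should be considered.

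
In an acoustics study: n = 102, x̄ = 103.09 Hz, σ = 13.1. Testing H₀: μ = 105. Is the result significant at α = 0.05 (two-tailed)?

z = (103.09 - 105)/(13.1/√102) = -1.473. Since |z| ≤ 1.96, not significant at α = 0.05.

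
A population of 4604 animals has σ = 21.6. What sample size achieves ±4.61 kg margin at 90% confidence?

Without FPC: n₀ = (1.645×21.6/4.61)² = 59.407. With FPC: n = n₀N/(n₀+N-1) = 58.7 → n = 59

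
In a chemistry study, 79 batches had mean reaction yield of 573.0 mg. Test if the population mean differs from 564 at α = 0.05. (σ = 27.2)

z = (x̄ - μ₀)/(σ/√n) = (573.0 - 564)/(27.2/√79) = 2.941. Critical value: ±1.96. Since |2.941| > 1.96, Reject H₀.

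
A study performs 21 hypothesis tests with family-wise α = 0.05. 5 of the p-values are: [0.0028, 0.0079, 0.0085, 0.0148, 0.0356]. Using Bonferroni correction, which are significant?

Bonferroni α = 0.05/21 = 0.00238. None of the given p-values are significant.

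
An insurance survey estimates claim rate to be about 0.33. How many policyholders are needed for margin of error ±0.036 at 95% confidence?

n = z²p(1-p)/E² = 1.96²×0.33×0.67/0.036² = 655.4 → n = 656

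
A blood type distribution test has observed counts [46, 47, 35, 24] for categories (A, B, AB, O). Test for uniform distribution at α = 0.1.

Expected = 38 each. χ² = Σ(O-E)²/E = 9.211. df = 3, critical value = 6.251. Reject H₀.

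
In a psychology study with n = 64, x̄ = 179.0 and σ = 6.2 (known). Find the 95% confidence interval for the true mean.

CI = x̄ ± z*(σ/√n) = 179.0 ± 1.96(6.2/√64) = 179.0 ± 1.52 = (177.48, 180.52)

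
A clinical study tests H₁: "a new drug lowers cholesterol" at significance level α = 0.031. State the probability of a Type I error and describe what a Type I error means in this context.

P(Type I error) = α = 0.031. A Type I error is rejecting H₀ when H₀ is actually true (false positive) — here, concluding that a new drug lowers cholesterol when in fact this is not the case. Consequence: approving an ineffective drug — patients take a useless medication and may skip effective alternatives.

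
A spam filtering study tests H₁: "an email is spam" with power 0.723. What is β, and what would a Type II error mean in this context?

β = 1 - power = 1 - 0.723 = 0.277. A Type II error is failing to reject H₀ when H₀ is false (false negative) — here, failing to conclude that an email is spam when in fact it is true. Consequence: a spam email lands in the inbox.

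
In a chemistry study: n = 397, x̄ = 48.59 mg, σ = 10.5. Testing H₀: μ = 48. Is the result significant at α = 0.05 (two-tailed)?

z = (48.59 - 48)/(10.5/√397) = 1.12. Since |z| ≤ 1.96, not significant at α = 0.05.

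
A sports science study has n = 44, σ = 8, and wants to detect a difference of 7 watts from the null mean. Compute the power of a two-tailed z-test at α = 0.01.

SE = σ/√n = 8/√44 = 1.206. Non-centrality λ = d/SE = 7/1.206 = 5.804. Power ≈ Φ(λ - z_{α/2}) = Φ(5.804 - 2.576) = Φ(3.228) = 0.999.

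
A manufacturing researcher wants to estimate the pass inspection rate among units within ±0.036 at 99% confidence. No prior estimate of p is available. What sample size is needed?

Conservative approach: use p = 0.5 (maximizes p(1-p) = 0.25). n = z²(0.25)/E² = 2.576²×0.25/0.036² = 1280.05 → n = 1281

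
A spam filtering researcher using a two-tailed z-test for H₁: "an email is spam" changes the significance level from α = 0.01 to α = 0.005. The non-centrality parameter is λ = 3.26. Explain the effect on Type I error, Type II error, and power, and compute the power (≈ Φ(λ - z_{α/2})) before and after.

Decreasing α from 0.01 to 0.005:
• Type I error rate decreases (α is the Type I rate by definition).
• Critical value moves from z_{α/2} = 2.576 to 2.807, so power = Φ(λ - z_{α/2}) goes from Φ(3.26 - 2.576) = 0.753 to Φ(3.26 - 2.807) = 0.675.
• Type II error rate β = 1 - power therefore increases (0.247 → 0.325).
Appropriate when false positives are costly — here, a legitimate email is sent to the spam folder and the user misses it.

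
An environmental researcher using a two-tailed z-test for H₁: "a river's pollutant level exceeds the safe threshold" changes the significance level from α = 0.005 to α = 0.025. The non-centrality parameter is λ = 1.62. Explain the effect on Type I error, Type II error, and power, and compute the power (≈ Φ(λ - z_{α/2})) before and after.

Increasing α from 0.005 to 0.025:
• Type I error rate increases (α is the Type I rate by definition).
• Critical value moves from z_{α/2} = 2.807 to 2.241, so power = Φ(λ - z_{α/2}) goes from Φ(1.62 - 2.807) = 0.118 to Φ(1.62 - 2.241) = 0.267.
• Type II error rate β = 1 - power therefore decreases (0.882 → 0.733).
Appropriate when false negatives are costly — here, allowing unsafe pollution to continue.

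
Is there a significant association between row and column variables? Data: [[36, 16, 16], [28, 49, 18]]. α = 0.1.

χ² = 13.777. df = 2, critical = 4.605. Reject H₀. Variables are dependent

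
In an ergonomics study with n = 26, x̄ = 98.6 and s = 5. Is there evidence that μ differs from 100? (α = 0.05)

t = (x̄ - μ₀)/(s/√n) = (98.6 - 100)/(5/√26) = -1.428. df = 25, critical t = ±2.06. Fail to reject H₀.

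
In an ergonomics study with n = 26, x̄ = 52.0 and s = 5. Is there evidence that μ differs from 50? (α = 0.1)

t = (x̄ - μ₀)/(s/√n) = (52.0 - 50)/(5/√26) = 2.04. df = 25, critical t = ±1.708. Reject H₀.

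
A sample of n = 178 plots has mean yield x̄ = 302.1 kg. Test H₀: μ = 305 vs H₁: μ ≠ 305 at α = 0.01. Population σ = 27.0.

z = (x̄ - μ₀)/(σ/√n) = (302.1 - 305)/(27.0/√178) = -1.433. Critical value: ±2.576. Since |-1.433| ≤ 2.576, Fail to reject H₀.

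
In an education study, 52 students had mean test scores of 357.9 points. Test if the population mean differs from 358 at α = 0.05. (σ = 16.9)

z = (x̄ - μ₀)/(σ/√n) = (357.9 - 358)/(16.9/√52) = -0.043. Critical value: ±1.96. Since |-0.043| ≤ 1.96, Fail to reject H₀.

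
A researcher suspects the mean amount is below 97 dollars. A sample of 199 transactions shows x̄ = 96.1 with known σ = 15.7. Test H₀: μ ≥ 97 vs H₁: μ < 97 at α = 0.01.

z = -0.809. Critical value: -2.33. Fail to reject H₀.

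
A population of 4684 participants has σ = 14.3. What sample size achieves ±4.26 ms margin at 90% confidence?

Without FPC: n₀ = (1.645×14.3/4.26)² = 30.492. With FPC: n = n₀N/(n₀+N-1) = 30.3 → n = 31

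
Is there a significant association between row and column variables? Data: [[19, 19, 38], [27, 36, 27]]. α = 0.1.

χ² = 7.379. df = 2, critical = 4.605. Reject H₀. Variables are dependent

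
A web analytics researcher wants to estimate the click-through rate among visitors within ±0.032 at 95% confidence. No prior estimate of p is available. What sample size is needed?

Conservative approach: use p = 0.5 (maximizes p(1-p) = 0.25). n = z²(0.25)/E² = 1.96²×0.25/0.032² = 937.9 → n = 938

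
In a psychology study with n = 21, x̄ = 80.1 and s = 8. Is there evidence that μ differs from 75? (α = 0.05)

t = (x̄ - μ₀)/(s/√n) = (80.1 - 75)/(8/√21) = 2.921. df = 20, critical t = ±2.086. Reject H₀.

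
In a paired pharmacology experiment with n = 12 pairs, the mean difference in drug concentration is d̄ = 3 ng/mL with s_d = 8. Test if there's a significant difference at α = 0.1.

t = d̄/(s_d/√n) = 3/(8/√12) = 1.299. df = 11, critical t = ±1.796. Fail to reject H₀.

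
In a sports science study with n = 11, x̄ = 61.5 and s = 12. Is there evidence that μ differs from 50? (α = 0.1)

t = (x̄ - μ₀)/(s/√n) = (61.5 - 50)/(12/√11) = 3.178. df = 10, critical t = ±1.812. Reject H₀.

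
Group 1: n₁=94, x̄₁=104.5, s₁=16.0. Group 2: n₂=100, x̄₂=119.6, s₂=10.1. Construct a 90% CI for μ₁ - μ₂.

Difference = -15.1. SE = √(16.0²/94 + 10.1²/100) = 1.935. CI = (-18.28, -11.92)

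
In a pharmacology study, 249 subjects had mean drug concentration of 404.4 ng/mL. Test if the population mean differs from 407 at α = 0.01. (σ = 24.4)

z = (x̄ - μ₀)/(σ/√n) = (404.4 - 407)/(24.4/√249) = -1.681. Critical value: ±2.576. Since |-1.681| ≤ 2.576, Fail to reject H₀.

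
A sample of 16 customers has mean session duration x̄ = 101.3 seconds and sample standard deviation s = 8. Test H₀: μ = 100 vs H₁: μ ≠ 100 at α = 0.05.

t = (x̄ - μ₀)/(s/√n) = (101.3 - 100)/(8/√16) = 0.65. df = 15, critical t = ±2.131. Fail to reject H₀.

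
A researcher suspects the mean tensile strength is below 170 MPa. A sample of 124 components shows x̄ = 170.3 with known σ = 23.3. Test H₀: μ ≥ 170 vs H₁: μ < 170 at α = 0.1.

z = 0.143. Critical value: -1.28. Fail to reject H₀.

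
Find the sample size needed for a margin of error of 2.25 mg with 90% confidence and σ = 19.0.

n = (z*σ/E)² = (1.645×19.0/2.25)² = 193.0 → n = 193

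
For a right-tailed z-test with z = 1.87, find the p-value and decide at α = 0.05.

p = P(Z > 1.87) = 1 - Φ(1.87) ≈ 0.0307. Since p < 0.05, reject H₀ (significant) at α = 0.05.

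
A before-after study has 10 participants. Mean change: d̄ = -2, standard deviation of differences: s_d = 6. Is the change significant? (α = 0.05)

t = d̄/(s_d/√n) = -2/(6/√10) = -1.054. df = 9, critical t = ±2.262. Fail to reject H₀.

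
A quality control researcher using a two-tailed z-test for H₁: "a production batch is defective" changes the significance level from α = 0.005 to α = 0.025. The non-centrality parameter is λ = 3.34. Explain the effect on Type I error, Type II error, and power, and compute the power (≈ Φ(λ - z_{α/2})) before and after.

Increasing α from 0.005 to 0.025:
• Type I error rate increases (α is the Type I rate by definition).
• Critical value moves from z_{α/2} = 2.807 to 2.241, so power = Φ(λ - z_{α/2}) goes from Φ(3.34 - 2.807) = 0.703 to Φ(3.34 - 2.241) = 0.864.
• Type II error rate β = 1 - power therefore decreases (0.297 → 0.136).
Appropriate when false negatives are costly — here, shipping a defective batch — faulty products reach customers.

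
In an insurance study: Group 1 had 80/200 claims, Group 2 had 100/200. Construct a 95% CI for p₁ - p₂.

p̂₁ = 0.4, p̂₂ = 0.5. Difference = -0.1. CI = (-0.197, -0.003)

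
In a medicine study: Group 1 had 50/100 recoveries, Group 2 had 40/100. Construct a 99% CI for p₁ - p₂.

p̂₁ = 0.5, p̂₂ = 0.4. Difference = 0.1. CI = (-0.08, 0.28)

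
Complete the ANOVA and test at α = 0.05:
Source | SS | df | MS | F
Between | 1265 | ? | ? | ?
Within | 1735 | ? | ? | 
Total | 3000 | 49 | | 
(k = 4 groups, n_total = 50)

df_between = 3, df_within = 46. MS_between = 421.67, MS_within = 37.72. F = 11.18, F_crit ≈ 2.807. Reject H₀.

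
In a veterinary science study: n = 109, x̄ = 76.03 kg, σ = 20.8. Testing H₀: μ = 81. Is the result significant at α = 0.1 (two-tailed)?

z = (76.03 - 81)/(20.8/√109) = -2.495. Since |z| > 1.645, significant at α = 0.1.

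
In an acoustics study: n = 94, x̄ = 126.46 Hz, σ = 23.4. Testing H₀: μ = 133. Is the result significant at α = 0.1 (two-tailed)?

z = (126.46 - 133)/(23.4/√94) = -2.71. Since |z| > 1.645, significant at α = 0.1.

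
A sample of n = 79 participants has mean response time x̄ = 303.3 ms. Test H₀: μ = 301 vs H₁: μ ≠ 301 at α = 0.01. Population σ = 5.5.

z = (x̄ - μ₀)/(σ/√n) = (303.3 - 301)/(5.5/√79) = 3.717. Critical value: ±2.576. Since |3.717| > 2.576, Reject H₀.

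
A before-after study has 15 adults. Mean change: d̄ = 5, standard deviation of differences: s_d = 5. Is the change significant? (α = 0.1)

t = d̄/(s_d/√n) = 5/(5/√15) = 3.873. df = 14, critical t = ±1.761. Reject H₀.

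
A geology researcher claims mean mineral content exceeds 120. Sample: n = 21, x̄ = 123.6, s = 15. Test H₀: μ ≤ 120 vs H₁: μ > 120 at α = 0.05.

t = (123.6 - 120)/(15/√21) = 1.1, df = 20. Critical t = 1.725. Fail to reject H₀.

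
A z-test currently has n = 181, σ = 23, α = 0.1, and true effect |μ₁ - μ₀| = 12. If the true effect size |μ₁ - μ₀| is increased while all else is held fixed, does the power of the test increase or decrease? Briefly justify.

Power increases: a larger true effect increases the non-centrality λ = |μ₁ - μ₀|/(σ/√n).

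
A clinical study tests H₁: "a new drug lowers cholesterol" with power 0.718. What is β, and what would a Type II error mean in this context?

β = 1 - power = 1 - 0.718 = 0.282. A Type II error is failing to reject H₀ when H₀ is false (false negative) — here, failing to conclude that a new drug lowers cholesterol when in fact it is true. Consequence: shelving an effective drug — patients miss out on a treatment that would have helped.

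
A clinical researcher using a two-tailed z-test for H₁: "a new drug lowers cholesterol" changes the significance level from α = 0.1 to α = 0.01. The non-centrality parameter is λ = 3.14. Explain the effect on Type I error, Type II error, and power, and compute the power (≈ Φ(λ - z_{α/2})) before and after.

Decreasing α from 0.1 to 0.01:
• Type I error rate decreases (α is the Type I rate by definition).
• Critical value moves from z_{α/2} = 1.645 to 2.576, so power = Φ(λ - z_{α/2}) goes from Φ(3.14 - 1.645) = 0.933 to Φ(3.14 - 2.576) = 0.714.
• Type II error rate β = 1 - power therefore increases (0.067 → 0.286).
Appropriate when false positives are costly — here, approving an ineffective drug — patients take a useless medication and may skip effective alternatives.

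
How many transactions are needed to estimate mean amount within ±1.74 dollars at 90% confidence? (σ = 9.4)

n = (z*σ/E)² = (1.645×9.4/1.74)² = 79.0 → n = 79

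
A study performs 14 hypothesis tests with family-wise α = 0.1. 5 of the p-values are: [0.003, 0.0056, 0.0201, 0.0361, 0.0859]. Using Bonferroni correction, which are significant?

Bonferroni α = 0.1/14 = 0.00714. Significant p-values: [0.003, 0.0056]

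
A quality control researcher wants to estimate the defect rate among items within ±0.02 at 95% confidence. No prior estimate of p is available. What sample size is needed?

Conservative approach: use p = 0.5 (maximizes p(1-p) = 0.25). n = z²(0.25)/E² = 1.96²×0.25/0.02² = 2401.0 → n = 2401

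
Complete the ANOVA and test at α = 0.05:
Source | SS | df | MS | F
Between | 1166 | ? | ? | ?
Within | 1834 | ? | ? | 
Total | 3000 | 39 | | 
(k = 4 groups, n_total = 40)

df_between = 3, df_within = 36. MS_between = 388.67, MS_within = 50.94. F = 7.629, F_crit ≈ 2.866. Reject H₀.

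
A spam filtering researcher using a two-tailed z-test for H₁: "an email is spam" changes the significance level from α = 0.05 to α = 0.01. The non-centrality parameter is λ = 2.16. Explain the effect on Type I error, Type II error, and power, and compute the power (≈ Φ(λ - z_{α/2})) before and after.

Decreasing α from 0.05 to 0.01:
• Type I error rate decreases (α is the Type I rate by definition).
• Critical value moves from z_{α/2} = 1.96 to 2.576, so power = Φ(λ - z_{α/2}) goes from Φ(2.16 - 1.96) = 0.579 to Φ(2.16 - 2.576) = 0.339.
• Type II error rate β = 1 - power therefore increases (0.421 → 0.661).
Appropriate when false positives are costly — here, a legitimate email is sent to the spam folder and the user misses it.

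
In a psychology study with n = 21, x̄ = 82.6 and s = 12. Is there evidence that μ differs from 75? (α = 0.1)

t = (x̄ - μ₀)/(s/√n) = (82.6 - 75)/(12/√21) = 2.902. df = 20, critical t = ±1.725. Reject H₀.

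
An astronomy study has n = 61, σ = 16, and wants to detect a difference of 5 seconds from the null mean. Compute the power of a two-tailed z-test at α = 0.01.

SE = σ/√n = 16/√61 = 2.049. Non-centrality λ = d/SE = 5/2.049 = 2.441. Power ≈ Φ(λ - z_{α/2}) = Φ(2.441 - 2.576) = Φ(-0.135) = 0.446.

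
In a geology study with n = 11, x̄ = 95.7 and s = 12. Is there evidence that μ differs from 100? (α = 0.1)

t = (x̄ - μ₀)/(s/√n) = (95.7 - 100)/(12/√11) = -1.188. df = 10, critical t = ±1.812. Fail to reject H₀.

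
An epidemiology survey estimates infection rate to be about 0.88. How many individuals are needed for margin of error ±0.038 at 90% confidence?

n = z²p(1-p)/E² = 1.645²×0.88×0.12/0.038² = 197.9 → n = 198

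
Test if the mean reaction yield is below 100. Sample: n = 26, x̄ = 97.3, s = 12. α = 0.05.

t = (97.3 - 100)/(12/√26) = -1.147, df = 25. Critical t = -1.708. Fail to reject H₀.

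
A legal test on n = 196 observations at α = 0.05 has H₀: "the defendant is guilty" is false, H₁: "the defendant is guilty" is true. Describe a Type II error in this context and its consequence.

Type II error: failing to reject H₀ when it is false — concluding that the defendant is guilty is not supported when in fact it is. Consequence: acquitting a guilty person.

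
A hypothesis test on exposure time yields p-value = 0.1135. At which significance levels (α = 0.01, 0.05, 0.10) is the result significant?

p = 0.1135. Not significant at any of the given levels.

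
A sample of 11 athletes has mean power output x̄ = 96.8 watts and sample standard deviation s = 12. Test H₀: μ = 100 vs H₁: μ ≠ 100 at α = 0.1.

t = (x̄ - μ₀)/(s/√n) = (96.8 - 100)/(12/√11) = -0.884. df = 10, critical t = ±1.812. Fail to reject H₀.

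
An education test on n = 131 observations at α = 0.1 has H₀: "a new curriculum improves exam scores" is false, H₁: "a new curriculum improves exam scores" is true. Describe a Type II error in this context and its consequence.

Type II error: failing to reject H₀ when it is false — concluding that a new curriculum improves exam scores is not supported when in fact it is. Consequence: keeping the old curriculum when the new one would have helped students.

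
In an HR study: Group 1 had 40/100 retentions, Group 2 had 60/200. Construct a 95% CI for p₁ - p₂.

p̂₁ = 0.4, p̂₂ = 0.3. Difference = 0.1. CI = (-0.015, 0.215)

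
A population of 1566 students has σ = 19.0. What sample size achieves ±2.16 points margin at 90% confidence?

Without FPC: n₀ = (1.645×19.0/2.16)² = 209.378. With FPC: n = n₀N/(n₀+N-1) = 184.8 → n = 185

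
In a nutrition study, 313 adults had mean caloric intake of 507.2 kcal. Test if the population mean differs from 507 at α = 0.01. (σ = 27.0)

z = (x̄ - μ₀)/(σ/√n) = (507.2 - 507)/(27.0/√313) = 0.131. Critical value: ±2.576. Since |0.131| ≤ 2.576, Fail to reject H₀.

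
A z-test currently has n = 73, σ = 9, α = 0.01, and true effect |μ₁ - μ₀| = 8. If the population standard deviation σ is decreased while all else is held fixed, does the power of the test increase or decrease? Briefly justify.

Power increases: a smaller σ shrinks the standard error σ/√n, moving the sampling distribution under H₁ further from the critical value.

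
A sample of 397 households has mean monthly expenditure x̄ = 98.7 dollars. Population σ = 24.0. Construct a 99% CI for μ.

CI = x̄ ± z*(σ/√n) = 98.7 ± 2.576(24.0/√397) = 98.7 ± 3.1 = (95.6, 101.8)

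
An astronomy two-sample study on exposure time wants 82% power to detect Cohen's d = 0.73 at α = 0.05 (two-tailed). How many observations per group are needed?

z_{α/2} = 1.96, z_β = Φ⁻¹(0.82) = 0.915. For medium effect (d = 0.73): n per group = 2(z_{α/2} + z_β)²/d² = 2(1.96 + 0.915)²/0.73² = 31.02 → 32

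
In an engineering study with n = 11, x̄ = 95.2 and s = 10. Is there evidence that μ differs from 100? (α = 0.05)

t = (x̄ - μ₀)/(s/√n) = (95.2 - 100)/(10/√11) = -1.592. df = 10, critical t = ±2.228. Fail to reject H₀.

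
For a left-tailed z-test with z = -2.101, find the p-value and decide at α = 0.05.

p = P(Z < -2.101) = Φ(-2.101) ≈ 0.0178. Since p < 0.05, reject H₀ (significant) at α = 0.05.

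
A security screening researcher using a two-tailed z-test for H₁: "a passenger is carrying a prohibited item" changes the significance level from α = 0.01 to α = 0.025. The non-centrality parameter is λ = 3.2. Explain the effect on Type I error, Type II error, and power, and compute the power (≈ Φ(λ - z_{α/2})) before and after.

Increasing α from 0.01 to 0.025:
• Type I error rate increases (α is the Type I rate by definition).
• Critical value moves from z_{α/2} = 2.576 to 2.241, so power = Φ(λ - z_{α/2}) goes from Φ(3.2 - 2.576) = 0.734 to Φ(3.2 - 2.241) = 0.831.
• Type II error rate β = 1 - power therefore decreases (0.266 → 0.169).
Appropriate when false negatives are costly — here, letting a prohibited item through — security breach.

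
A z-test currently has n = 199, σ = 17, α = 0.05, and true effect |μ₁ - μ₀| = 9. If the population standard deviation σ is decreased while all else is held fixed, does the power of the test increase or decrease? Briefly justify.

Power increases: a smaller σ shrinks the standard error σ/√n, moving the sampling distribution under H₁ further from the critical value.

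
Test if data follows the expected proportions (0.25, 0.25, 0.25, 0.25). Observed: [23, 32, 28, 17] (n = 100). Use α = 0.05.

Expected: [25.0, 25.0, 25.0, 25.0]. χ² = 5.04. df = 3, critical = 7.815. Fail to reject H₀.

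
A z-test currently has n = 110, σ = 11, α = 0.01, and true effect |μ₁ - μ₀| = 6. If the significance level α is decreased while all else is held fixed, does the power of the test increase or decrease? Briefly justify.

Power decreases: a smaller α raises the critical value, so less of the H₁ sampling distribution falls in the rejection region.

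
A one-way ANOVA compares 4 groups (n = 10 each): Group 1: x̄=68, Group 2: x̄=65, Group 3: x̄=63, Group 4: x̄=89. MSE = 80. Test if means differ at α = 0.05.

Grand mean = 71.25. SS_between = 4327.5, MS_between = 1442.5. F = 18.031, F_crit ≈ 2.866. Reject H₀.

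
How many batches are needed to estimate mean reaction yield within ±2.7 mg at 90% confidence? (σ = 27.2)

n = (z*σ/E)² = (1.645×27.2/2.7)² = 274.6 → n = 275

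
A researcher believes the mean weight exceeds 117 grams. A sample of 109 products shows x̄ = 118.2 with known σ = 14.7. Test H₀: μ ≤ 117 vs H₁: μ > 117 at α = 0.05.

z = 0.852. Critical value: 1.645. Fail to reject H₀.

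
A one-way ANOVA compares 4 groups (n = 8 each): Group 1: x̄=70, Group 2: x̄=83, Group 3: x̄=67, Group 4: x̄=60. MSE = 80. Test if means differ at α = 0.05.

Grand mean = 70.0. SS_between = 2224.0, MS_between = 741.33. F = 9.267, F_crit ≈ 2.947. Reject H₀.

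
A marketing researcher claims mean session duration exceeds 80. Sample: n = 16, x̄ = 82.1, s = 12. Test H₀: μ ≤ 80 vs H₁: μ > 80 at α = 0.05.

t = (82.1 - 80)/(12/√16) = 0.7, df = 15. Critical t = 1.753. Fail to reject H₀.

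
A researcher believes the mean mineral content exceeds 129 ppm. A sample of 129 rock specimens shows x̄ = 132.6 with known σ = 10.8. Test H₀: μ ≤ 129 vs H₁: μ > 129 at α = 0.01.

z = 3.786. Critical value: 2.33. Reject H₀.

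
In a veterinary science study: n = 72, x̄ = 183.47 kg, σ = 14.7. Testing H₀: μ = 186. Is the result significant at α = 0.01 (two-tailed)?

z = (183.47 - 186)/(14.7/√72) = -1.46. Since |z| ≤ 2.576, not significant at α = 0.01.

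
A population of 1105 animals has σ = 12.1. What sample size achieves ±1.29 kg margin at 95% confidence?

Without FPC: n₀ = (1.96×12.1/1.29)² = 337.99. With FPC: n = n₀N/(n₀+N-1) = 259.002 → n = 260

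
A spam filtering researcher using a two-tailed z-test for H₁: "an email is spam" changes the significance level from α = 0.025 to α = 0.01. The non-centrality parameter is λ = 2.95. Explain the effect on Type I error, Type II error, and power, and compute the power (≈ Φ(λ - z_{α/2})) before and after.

Decreasing α from 0.025 to 0.01:
• Type I error rate decreases (α is the Type I rate by definition).
• Critical value moves from z_{α/2} = 2.241 to 2.576, so power = Φ(λ - z_{α/2}) goes from Φ(2.95 - 2.241) = 0.761 to Φ(2.95 - 2.576) = 0.646.
• Type II error rate β = 1 - power therefore increases (0.239 → 0.354).
Appropriate when false positives are costly — here, a legitimate email is sent to the spam folder and the user misses it.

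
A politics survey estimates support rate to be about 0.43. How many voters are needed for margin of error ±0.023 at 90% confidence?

n = z²p(1-p)/E² = 1.645²×0.43×0.57/0.023² = 1253.8 → n = 1254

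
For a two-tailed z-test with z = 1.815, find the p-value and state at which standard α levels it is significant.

p = 2·P(Z > |1.815|) = 2·(1 - Φ(1.815)) ≈ 0.0695. Significant at α = 0.1.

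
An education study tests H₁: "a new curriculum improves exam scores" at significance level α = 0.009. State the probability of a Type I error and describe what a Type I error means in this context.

P(Type I error) = α = 0.009. A Type I error is rejecting H₀ when H₀ is actually true (false positive) — here, concluding that a new curriculum improves exam scores when in fact this is not the case. Consequence: adopting a curriculum that gives no real benefit — disruption for nothing.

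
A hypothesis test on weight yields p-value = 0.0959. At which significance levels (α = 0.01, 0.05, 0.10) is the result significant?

p = 0.0959. Significant at: α = 0.1.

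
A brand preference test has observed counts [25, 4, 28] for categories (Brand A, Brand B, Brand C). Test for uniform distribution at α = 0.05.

Expected = 19 each. χ² = Σ(O-E)²/E = 18.0. df = 2, critical value = 5.991. Reject H₀.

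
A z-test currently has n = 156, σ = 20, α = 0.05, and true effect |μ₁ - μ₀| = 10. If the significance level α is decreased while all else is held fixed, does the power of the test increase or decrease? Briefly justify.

Power decreases: a smaller α raises the critical value, so less of the H₁ sampling distribution falls in the rejection region.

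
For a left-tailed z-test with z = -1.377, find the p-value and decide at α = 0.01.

p = P(Z < -1.377) = Φ(-1.377) ≈ 0.0843. Since p ≥ 0.01, fail to reject H₀ (not significant) at α = 0.01.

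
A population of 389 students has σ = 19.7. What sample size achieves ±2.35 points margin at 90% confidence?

Without FPC: n₀ = (1.645×19.7/2.35)² = 190.164. With FPC: n = n₀N/(n₀+N-1) = 127.9 → n = 128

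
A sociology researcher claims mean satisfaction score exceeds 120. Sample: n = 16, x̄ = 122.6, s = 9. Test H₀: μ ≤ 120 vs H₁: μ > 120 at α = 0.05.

t = (122.6 - 120)/(9/√16) = 1.156, df = 15. Critical t = 1.753. Fail to reject H₀.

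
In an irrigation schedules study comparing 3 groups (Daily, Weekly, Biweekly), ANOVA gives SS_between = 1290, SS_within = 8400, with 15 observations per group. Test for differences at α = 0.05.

df_between = 2, df_within = 42. F = MS_between/MS_within = 645.0/200.0 = 3.225. F_crit ≈ 3.22. Reject H₀. At least one mean differs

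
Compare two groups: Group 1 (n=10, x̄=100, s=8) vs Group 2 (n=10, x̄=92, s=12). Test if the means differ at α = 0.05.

Pooled sp = 10.2. t = 1.754, df = 18. Critical t = ±2.101. Fail to reject H₀.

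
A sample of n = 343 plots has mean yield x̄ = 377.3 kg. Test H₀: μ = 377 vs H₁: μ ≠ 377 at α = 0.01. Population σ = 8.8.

z = (x̄ - μ₀)/(σ/√n) = (377.3 - 377)/(8.8/√343) = 0.631. Critical value: ±2.576. Since |0.631| ≤ 2.576, Fail to reject H₀.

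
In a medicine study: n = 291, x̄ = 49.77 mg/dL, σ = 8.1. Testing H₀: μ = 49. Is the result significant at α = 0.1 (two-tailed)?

z = (49.77 - 49)/(8.1/√291) = 1.622. Since |z| ≤ 1.645, not significant at α = 0.1.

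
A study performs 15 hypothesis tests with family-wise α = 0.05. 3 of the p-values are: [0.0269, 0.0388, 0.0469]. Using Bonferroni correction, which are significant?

Bonferroni α = 0.05/15 = 0.00333. None of the given p-values are significant.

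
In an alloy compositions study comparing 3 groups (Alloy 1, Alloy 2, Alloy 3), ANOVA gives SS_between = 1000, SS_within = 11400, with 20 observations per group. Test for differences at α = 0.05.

df_between = 2, df_within = 57. F = MS_between/MS_within = 500.0/200.0 = 2.5. F_crit ≈ 3.159. Fail to reject H₀.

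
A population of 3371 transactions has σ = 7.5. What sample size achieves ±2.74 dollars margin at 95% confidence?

Without FPC: n₀ = (1.96×7.5/2.74)² = 28.783. With FPC: n = n₀N/(n₀+N-1) = 28.5 → n = 29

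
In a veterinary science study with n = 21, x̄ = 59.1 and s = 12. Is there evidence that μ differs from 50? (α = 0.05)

t = (x̄ - μ₀)/(s/√n) = (59.1 - 50)/(12/√21) = 3.475. df = 20, critical t = ±2.086. Reject H₀.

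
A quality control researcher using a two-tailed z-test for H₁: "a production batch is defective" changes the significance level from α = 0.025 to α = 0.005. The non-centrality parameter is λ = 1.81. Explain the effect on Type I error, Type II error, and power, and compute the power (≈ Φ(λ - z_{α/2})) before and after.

Decreasing α from 0.025 to 0.005:
• Type I error rate decreases (α is the Type I rate by definition).
• Critical value moves from z_{α/2} = 2.241 to 2.807, so power = Φ(λ - z_{α/2}) goes from Φ(1.81 - 2.241) = 0.333 to Φ(1.81 - 2.807) = 0.159.
• Type II error rate β = 1 - power therefore increases (0.667 → 0.841).
Appropriate when false positives are costly — here, scrapping a good batch — wasted material and cost for no reason.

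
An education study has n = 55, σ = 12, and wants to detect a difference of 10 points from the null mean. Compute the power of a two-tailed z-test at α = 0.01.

SE = σ/√n = 12/√55 = 1.618. Non-centrality λ = d/SE = 10/1.618 = 6.18. Power ≈ Φ(λ - z_{α/2}) = Φ(6.18 - 2.576) = Φ(3.604) = 1.0.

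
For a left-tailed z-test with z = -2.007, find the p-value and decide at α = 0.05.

p = P(Z < -2.007) = Φ(-2.007) ≈ 0.0224. Since p < 0.05, reject H₀ (significant) at α = 0.05.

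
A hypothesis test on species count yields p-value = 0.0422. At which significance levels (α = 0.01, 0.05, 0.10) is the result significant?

p = 0.0422. Significant at: α = 0.05, 0.1.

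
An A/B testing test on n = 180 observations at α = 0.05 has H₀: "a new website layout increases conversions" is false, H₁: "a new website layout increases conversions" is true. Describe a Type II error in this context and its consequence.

Type II error: failing to reject H₀ when it is false — concluding that a new website layout increases conversions is not supported when in fact it is. Consequence: discarding a layout that would have improved conversions — lost revenue.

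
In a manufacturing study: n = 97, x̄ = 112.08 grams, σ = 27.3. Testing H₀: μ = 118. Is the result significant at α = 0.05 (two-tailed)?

z = (112.08 - 118)/(27.3/√97) = -2.136. Since |z| > 1.96, significant at α = 0.05.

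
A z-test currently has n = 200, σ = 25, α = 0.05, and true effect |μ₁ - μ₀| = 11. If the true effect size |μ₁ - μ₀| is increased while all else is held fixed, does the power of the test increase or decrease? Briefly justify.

Power increases: a larger true effect increases the non-centrality λ = |μ₁ - μ₀|/(σ/√n).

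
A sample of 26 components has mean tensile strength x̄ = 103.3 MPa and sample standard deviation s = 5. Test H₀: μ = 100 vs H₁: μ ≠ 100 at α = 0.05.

t = (x̄ - μ₀)/(s/√n) = (103.3 - 100)/(5/√26) = 3.365. df = 25, critical t = ±2.06. Reject H₀.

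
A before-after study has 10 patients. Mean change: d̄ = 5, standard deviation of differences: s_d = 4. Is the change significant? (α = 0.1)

t = d̄/(s_d/√n) = 5/(4/√10) = 3.953. df = 9, critical t = ±1.833. Reject H₀.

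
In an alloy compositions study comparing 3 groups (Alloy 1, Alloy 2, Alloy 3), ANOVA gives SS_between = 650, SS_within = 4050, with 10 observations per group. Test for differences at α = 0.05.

df_between = 2, df_within = 27. F = MS_between/MS_within = 325.0/150.0 = 2.167. F_crit ≈ 3.354. Fail to reject H₀.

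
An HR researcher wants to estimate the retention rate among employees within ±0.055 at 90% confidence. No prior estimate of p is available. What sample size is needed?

Conservative approach: use p = 0.5 (maximizes p(1-p) = 0.25). n = z²(0.25)/E² = 1.645²×0.25/0.055² = 223.6 → n = 224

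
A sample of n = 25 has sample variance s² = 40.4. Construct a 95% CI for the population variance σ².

df = 24. χ²_{0.025} = 39.364, χ²_{0.975} = 12.401. CI for σ² = ((n-1)s²/χ²_{α/2}, (n-1)s²/χ²_{1-α/2}) = (24·40.4/39.364, 24·40.4/12.401) = (24.63, 78.19)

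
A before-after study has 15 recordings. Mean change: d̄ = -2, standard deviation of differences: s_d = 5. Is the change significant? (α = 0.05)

t = d̄/(s_d/√n) = -2/(5/√15) = -1.549. df = 14, critical t = ±2.145. Fail to reject H₀.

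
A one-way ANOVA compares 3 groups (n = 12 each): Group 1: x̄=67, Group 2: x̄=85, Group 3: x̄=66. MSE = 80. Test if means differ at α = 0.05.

Grand mean = 72.67. SS_between = 2744.0, MS_between = 1372.0. F = 17.15, F_crit ≈ 3.285. Reject H₀.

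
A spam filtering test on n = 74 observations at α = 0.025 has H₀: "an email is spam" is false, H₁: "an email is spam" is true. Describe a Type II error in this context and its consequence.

Type II error: failing to reject H₀ when it is false — concluding that an email is spam is not supported when in fact it is. Consequence: a spam email lands in the inbox.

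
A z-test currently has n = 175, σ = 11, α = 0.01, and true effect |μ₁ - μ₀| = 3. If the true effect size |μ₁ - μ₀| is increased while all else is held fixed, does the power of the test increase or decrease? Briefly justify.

Power increases: a larger true effect increases the non-centrality λ = |μ₁ - μ₀|/(σ/√n).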